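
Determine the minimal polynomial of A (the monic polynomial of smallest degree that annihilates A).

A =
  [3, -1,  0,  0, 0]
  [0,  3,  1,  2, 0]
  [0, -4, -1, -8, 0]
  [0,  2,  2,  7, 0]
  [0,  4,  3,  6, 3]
x^3 - 9*x^2 + 27*x - 27

The characteristic polynomial is χ_A(x) = (x - 3)^5, so the eigenvalues are known. The minimal polynomial is
  m_A(x) = Π_λ (x − λ)^{k_λ}
where k_λ is the size of the *largest* Jordan block for λ (equivalently, the smallest k with (A − λI)^k v = 0 for every generalised eigenvector v of λ).

  λ = 3: largest Jordan block has size 3, contributing (x − 3)^3

So m_A(x) = (x - 3)^3 = x^3 - 9*x^2 + 27*x - 27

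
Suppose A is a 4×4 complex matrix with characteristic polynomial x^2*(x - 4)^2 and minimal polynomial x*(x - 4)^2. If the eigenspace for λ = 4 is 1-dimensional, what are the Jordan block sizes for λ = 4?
Block sizes for λ = 4: [2]

Step 1 — from the characteristic polynomial, algebraic multiplicity of λ = 4 is 2. From dim ker(A − (4)·I) = 1, there are exactly 1 Jordan blocks for λ = 4.
Step 2 — from the minimal polynomial, the factor (x − 4)^2 tells us the largest block for λ = 4 has size 2.
Step 3 — with total size 2, 1 blocks, and largest block 2, the block sizes (in nonincreasing order) are [2].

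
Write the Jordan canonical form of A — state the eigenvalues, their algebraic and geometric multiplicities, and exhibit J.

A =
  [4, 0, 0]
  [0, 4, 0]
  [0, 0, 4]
J_1(4) ⊕ J_1(4) ⊕ J_1(4)

The characteristic polynomial is
  det(x·I − A) = x^3 - 12*x^2 + 48*x - 64 = (x - 4)^3

Eigenvalues and multiplicities (the geometric multiplicity of λ is n − rank(A − λI), which equals the number of Jordan blocks for λ):
  λ = 4: algebraic multiplicity = 3, geometric multiplicity = 3

Determining the block sizes for each eigenvalue:
  λ = 4: gm = am = 3, so every block has size 1 → block sizes [1, 1, 1]

Assembling the blocks gives a Jordan form
J =
  [4, 0, 0]
  [0, 4, 0]
  [0, 0, 4]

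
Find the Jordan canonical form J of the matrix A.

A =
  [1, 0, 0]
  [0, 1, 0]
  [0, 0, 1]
J_1(1) ⊕ J_1(1) ⊕ J_1(1)

The characteristic polynomial is
  det(x·I − A) = x^3 - 3*x^2 + 3*x - 1 = (x - 1)^3

Eigenvalues and multiplicities (the geometric multiplicity of λ is n − rank(A − λI), which equals the number of Jordan blocks for λ):
  λ = 1: algebraic multiplicity = 3, geometric multiplicity = 3

Determining the block sizes for each eigenvalue:
  λ = 1: gm = am = 3, so every block has size 1 → block sizes [1, 1, 1]

Assembling the blocks gives a Jordan form
J =
  [1, 0, 0]
  [0, 1, 0]
  [0, 0, 1]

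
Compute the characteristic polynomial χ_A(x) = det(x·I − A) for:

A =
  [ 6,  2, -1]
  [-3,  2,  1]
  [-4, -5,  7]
x^3 - 15*x^2 + 75*x - 125

Expanding det(x·I − A) (e.g. by cofactor expansion or by noting that A is similar to its Jordan form J, which has the same characteristic polynomial as A) gives
  χ_A(x) = x^3 - 15*x^2 + 75*x - 125
which factors as (x - 5)^3. The eigenvalues (with algebraic multiplicities) are λ = 5 with multiplicity 3.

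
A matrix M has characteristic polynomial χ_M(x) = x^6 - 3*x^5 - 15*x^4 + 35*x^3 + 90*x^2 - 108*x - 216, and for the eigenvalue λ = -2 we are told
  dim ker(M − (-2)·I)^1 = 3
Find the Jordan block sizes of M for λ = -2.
Block sizes for λ = -2: [1, 1, 1]

From the dimensions of kernels of powers, the number of Jordan blocks of size at least j is d_j − d_{j−1} where d_j = dim ker(N^j) (with d_0 = 0). Computing the differences gives [3].
The number of blocks of size exactly k is (#blocks of size ≥ k) − (#blocks of size ≥ k + 1), so the partition is: 3 block(s) of size 1.
In nonincreasing order the block sizes are [1, 1, 1].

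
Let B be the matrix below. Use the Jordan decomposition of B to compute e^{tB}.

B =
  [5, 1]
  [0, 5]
e^{tB} =
  [exp(5*t), t*exp(5*t)]
  [0, exp(5*t)]

Strategy: write B = P · J · P⁻¹ where J is a Jordan canonical form, so e^{tB} = P · e^{tJ} · P⁻¹, and e^{tJ} can be computed block-by-block.

B has Jordan form
J =
  [5, 1]
  [0, 5]
(up to reordering of blocks).

Per-block formulas:
  For a 2×2 Jordan block J_2(5): exp(t · J_2(5)) = e^(5t)·(I + t·N), where N is the 2×2 nilpotent shift.

After assembling e^{tJ} and conjugating by P, we get:

e^{tB} =
  [exp(5*t), t*exp(5*t)]
  [0, exp(5*t)]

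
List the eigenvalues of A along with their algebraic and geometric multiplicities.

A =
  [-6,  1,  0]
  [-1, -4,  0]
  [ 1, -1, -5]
λ = -5: alg = 3, geom = 2

Step 1 — factor the characteristic polynomial to read off the algebraic multiplicities:
  χ_A(x) = (x + 5)^3

Step 2 — compute geometric multiplicities via the rank-nullity identity g(λ) = n − rank(A − λI):
  rank(A − (-5)·I) = 1, so dim ker(A − (-5)·I) = n − 1 = 2

Summary:
  λ = -5: algebraic multiplicity = 3, geometric multiplicity = 2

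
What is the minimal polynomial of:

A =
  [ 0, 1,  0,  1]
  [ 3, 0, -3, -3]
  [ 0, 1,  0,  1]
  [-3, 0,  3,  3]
x^3 - 3*x^2

The characteristic polynomial is χ_A(x) = x^3*(x - 3), so the eigenvalues are known. The minimal polynomial is
  m_A(x) = Π_λ (x − λ)^{k_λ}
where k_λ is the size of the *largest* Jordan block for λ (equivalently, the smallest k with (A − λI)^k v = 0 for every generalised eigenvector v of λ).

  λ = 0: largest Jordan block has size 2, contributing (x − 0)^2
  λ = 3: largest Jordan block has size 1, contributing (x − 3)

So m_A(x) = x^2*(x - 3) = x^3 - 3*x^2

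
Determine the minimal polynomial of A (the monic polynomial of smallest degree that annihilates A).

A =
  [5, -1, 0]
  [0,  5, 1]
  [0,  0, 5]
x^3 - 15*x^2 + 75*x - 125

The characteristic polynomial is χ_A(x) = (x - 5)^3, so the eigenvalues are known. The minimal polynomial is
  m_A(x) = Π_λ (x − λ)^{k_λ}
where k_λ is the size of the *largest* Jordan block for λ (equivalently, the smallest k with (A − λI)^k v = 0 for every generalised eigenvector v of λ).

  λ = 5: largest Jordan block has size 3, contributing (x − 5)^3

So m_A(x) = (x - 5)^3 = x^3 - 15*x^2 + 75*x - 125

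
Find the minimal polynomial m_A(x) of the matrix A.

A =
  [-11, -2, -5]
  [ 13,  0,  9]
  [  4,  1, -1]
x^3 + 12*x^2 + 48*x + 64

The characteristic polynomial is χ_A(x) = (x + 4)^3, so the eigenvalues are known. The minimal polynomial is
  m_A(x) = Π_λ (x − λ)^{k_λ}
where k_λ is the size of the *largest* Jordan block for λ (equivalently, the smallest k with (A − λI)^k v = 0 for every generalised eigenvector v of λ).

  λ = -4: largest Jordan block has size 3, contributing (x + 4)^3

So m_A(x) = (x + 4)^3 = x^3 + 12*x^2 + 48*x + 64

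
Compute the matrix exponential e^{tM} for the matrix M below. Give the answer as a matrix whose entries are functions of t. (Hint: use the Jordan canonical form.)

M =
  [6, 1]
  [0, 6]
e^{tM} =
  [exp(6*t), t*exp(6*t)]
  [0, exp(6*t)]

Strategy: write M = P · J · P⁻¹ where J is a Jordan canonical form, so e^{tM} = P · e^{tJ} · P⁻¹, and e^{tJ} can be computed block-by-block.

M has Jordan form
J =
  [6, 1]
  [0, 6]
(up to reordering of blocks).

Per-block formulas:
  For a 2×2 Jordan block J_2(6): exp(t · J_2(6)) = e^(6t)·(I + t·N), where N is the 2×2 nilpotent shift.

After assembling e^{tJ} and conjugating by P, we get:

e^{tM} =
  [exp(6*t), t*exp(6*t)]
  [0, exp(6*t)]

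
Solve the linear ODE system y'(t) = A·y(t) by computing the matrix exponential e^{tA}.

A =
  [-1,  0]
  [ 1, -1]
e^{tA} =
  [exp(-t), 0]
  [t*exp(-t), exp(-t)]

Strategy: write A = P · J · P⁻¹ where J is a Jordan canonical form, so e^{tA} = P · e^{tJ} · P⁻¹, and e^{tJ} can be computed block-by-block.

A has Jordan form
J =
  [-1,  1]
  [ 0, -1]
(up to reordering of blocks).

Per-block formulas:
  For a 2×2 Jordan block J_2(-1): exp(t · J_2(-1)) = e^(-1t)·(I + t·N), where N is the 2×2 nilpotent shift.

After assembling e^{tJ} and conjugating by P, we get:

e^{tA} =
  [exp(-t), 0]
  [t*exp(-t), exp(-t)]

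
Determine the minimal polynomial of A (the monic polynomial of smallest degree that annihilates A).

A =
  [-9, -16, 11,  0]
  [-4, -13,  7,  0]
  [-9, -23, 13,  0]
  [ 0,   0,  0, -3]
x^3 + 9*x^2 + 27*x + 27

The characteristic polynomial is χ_A(x) = (x + 3)^4, so the eigenvalues are known. The minimal polynomial is
  m_A(x) = Π_λ (x − λ)^{k_λ}
where k_λ is the size of the *largest* Jordan block for λ (equivalently, the smallest k with (A − λI)^k v = 0 for every generalised eigenvector v of λ).

  λ = -3: largest Jordan block has size 3, contributing (x + 3)^3

So m_A(x) = (x + 3)^3 = x^3 + 9*x^2 + 27*x + 27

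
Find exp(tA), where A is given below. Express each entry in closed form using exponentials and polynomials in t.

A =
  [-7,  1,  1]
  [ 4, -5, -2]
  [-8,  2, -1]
e^{tA} =
  [-2*t*exp(-5*t) + exp(-5*t), t*exp(-5*t), t*exp(-5*t)]
  [2*exp(-3*t) - 2*exp(-5*t), exp(-5*t), -exp(-3*t) + exp(-5*t)]
  [-4*t*exp(-5*t) - 2*exp(-3*t) + 2*exp(-5*t), 2*t*exp(-5*t), 2*t*exp(-5*t) + exp(-3*t)]

Strategy: write A = P · J · P⁻¹ where J is a Jordan canonical form, so e^{tA} = P · e^{tJ} · P⁻¹, and e^{tJ} can be computed block-by-block.

A has Jordan form
J =
  [-5,  1,  0]
  [ 0, -5,  0]
  [ 0,  0, -3]
(up to reordering of blocks).

Per-block formulas:
  For a 2×2 Jordan block J_2(-5): exp(t · J_2(-5)) = e^(-5t)·(I + t·N), where N is the 2×2 nilpotent shift.
  For a 1×1 block at λ = -3: exp(t · [-3]) = [e^(-3t)].

After assembling e^{tJ} and conjugating by P, we get:

e^{tA} =
  [-2*t*exp(-5*t) + exp(-5*t), t*exp(-5*t), t*exp(-5*t)]
  [2*exp(-3*t) - 2*exp(-5*t), exp(-5*t), -exp(-3*t) + exp(-5*t)]
  [-4*t*exp(-5*t) - 2*exp(-3*t) + 2*exp(-5*t), 2*t*exp(-5*t), 2*t*exp(-5*t) + exp(-3*t)]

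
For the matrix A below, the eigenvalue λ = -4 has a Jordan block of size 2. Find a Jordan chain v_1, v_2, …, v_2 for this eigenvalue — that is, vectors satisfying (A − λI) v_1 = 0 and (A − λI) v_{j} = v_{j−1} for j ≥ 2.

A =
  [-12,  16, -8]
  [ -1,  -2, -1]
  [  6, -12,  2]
A Jordan chain for λ = -4 of length 2:
v_1 = (-8, -1, 6)ᵀ
v_2 = (1, 0, 0)ᵀ

Let N = A − (-4)·I. We want v_2 with N^2 v_2 = 0 but N^1 v_2 ≠ 0; then v_{j-1} := N · v_j for j = 2, …, 2.

Pick v_2 = (1, 0, 0)ᵀ.
Then v_1 = N · v_2 = (-8, -1, 6)ᵀ.

Sanity check: (A − (-4)·I) v_1 = (0, 0, 0)ᵀ = 0. ✓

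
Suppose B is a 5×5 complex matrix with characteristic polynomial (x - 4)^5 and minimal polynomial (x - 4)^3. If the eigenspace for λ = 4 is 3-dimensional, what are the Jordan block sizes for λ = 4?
Block sizes for λ = 4: [3, 1, 1]

Step 1 — from the characteristic polynomial, algebraic multiplicity of λ = 4 is 5. From dim ker(B − (4)·I) = 3, there are exactly 3 Jordan blocks for λ = 4.
Step 2 — from the minimal polynomial, the factor (x − 4)^3 tells us the largest block for λ = 4 has size 3.
Step 3 — with total size 5, 3 blocks, and largest block 3, the block sizes (in nonincreasing order) are [3, 1, 1].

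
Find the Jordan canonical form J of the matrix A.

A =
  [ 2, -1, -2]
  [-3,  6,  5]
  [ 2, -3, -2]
J_3(2)

The characteristic polynomial is
  det(x·I − A) = x^3 - 6*x^2 + 12*x - 8 = (x - 2)^3

Eigenvalues and multiplicities (the geometric multiplicity of λ is n − rank(A − λI), which equals the number of Jordan blocks for λ):
  λ = 2: algebraic multiplicity = 3, geometric multiplicity = 1

Determining the block sizes for each eigenvalue:
  λ = 2: one block (gm = 1), so the single block has size am = 3 → block sizes [3]

Assembling the blocks gives a Jordan form
J =
  [2, 1, 0]
  [0, 2, 1]
  [0, 0, 2]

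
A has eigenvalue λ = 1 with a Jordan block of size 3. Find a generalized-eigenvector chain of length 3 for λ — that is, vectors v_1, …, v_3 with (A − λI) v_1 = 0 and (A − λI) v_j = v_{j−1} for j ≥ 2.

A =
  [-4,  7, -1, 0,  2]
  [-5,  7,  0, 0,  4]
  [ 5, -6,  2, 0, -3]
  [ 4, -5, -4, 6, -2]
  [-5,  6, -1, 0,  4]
A Jordan chain for λ = 1 of length 3:
v_1 = (2, 1, -1, -1, 1)ᵀ
v_2 = (-1, 0, 1, 1, -1)ᵀ
v_3 = (0, 0, 1, 1, 0)ᵀ

Let N = A − (1)·I. We want v_3 with N^3 v_3 = 0 but N^2 v_3 ≠ 0; then v_{j-1} := N · v_j for j = 3, …, 2.

Pick v_3 = (0, 0, 1, 1, 0)ᵀ.
Then v_2 = N · v_3 = (-1, 0, 1, 1, -1)ᵀ.
Then v_1 = N · v_2 = (2, 1, -1, -1, 1)ᵀ.

Sanity check: (A − (1)·I) v_1 = (0, 0, 0, 0, 0)ᵀ = 0. ✓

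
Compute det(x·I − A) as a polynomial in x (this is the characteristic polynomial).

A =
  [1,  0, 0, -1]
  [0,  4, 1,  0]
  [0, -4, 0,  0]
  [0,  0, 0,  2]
x^4 - 7*x^3 + 18*x^2 - 20*x + 8

Expanding det(x·I − A) (e.g. by cofactor expansion or by noting that A is similar to its Jordan form J, which has the same characteristic polynomial as A) gives
  χ_A(x) = x^4 - 7*x^3 + 18*x^2 - 20*x + 8
which factors as (x - 2)^3*(x - 1). The eigenvalues (with algebraic multiplicities) are λ = 1 with multiplicity 1, λ = 2 with multiplicity 3.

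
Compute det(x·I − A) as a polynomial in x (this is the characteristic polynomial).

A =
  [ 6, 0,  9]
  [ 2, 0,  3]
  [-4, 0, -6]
x^3

Expanding det(x·I − A) (e.g. by cofactor expansion or by noting that A is similar to its Jordan form J, which has the same characteristic polynomial as A) gives
  χ_A(x) = x^3
which factors as x^3. The eigenvalues (with algebraic multiplicities) are λ = 0 with multiplicity 3.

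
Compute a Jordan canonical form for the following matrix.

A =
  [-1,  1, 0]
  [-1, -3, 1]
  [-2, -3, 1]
J_3(-1)

The characteristic polynomial is
  det(x·I − A) = x^3 + 3*x^2 + 3*x + 1 = (x + 1)^3

Eigenvalues and multiplicities (the geometric multiplicity of λ is n − rank(A − λI), which equals the number of Jordan blocks for λ):
  λ = -1: algebraic multiplicity = 3, geometric multiplicity = 1

Determining the block sizes for each eigenvalue:
  λ = -1: one block (gm = 1), so the single block has size am = 3 → block sizes [3]

Assembling the blocks gives a Jordan form
J =
  [-1,  1,  0]
  [ 0, -1,  1]
  [ 0,  0, -1]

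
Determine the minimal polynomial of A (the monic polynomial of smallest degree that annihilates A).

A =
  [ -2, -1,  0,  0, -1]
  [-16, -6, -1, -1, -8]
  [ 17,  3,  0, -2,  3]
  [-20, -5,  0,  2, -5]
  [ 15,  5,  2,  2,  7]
x^4 + x^3 - 3*x^2 - 5*x - 2

The characteristic polynomial is χ_A(x) = (x - 2)^2*(x + 1)^3, so the eigenvalues are known. The minimal polynomial is
  m_A(x) = Π_λ (x − λ)^{k_λ}
where k_λ is the size of the *largest* Jordan block for λ (equivalently, the smallest k with (A − λI)^k v = 0 for every generalised eigenvector v of λ).

  λ = -1: largest Jordan block has size 3, contributing (x + 1)^3
  λ = 2: largest Jordan block has size 1, contributing (x − 2)

So m_A(x) = (x - 2)*(x + 1)^3 = x^4 + x^3 - 3*x^2 - 5*x - 2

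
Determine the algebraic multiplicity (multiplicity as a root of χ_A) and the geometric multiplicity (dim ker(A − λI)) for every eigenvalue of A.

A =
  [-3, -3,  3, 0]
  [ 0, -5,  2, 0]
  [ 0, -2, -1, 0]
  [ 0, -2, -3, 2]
λ = -3: alg = 3, geom = 2; λ = 2: alg = 1, geom = 1

Step 1 — factor the characteristic polynomial to read off the algebraic multiplicities:
  χ_A(x) = (x - 2)*(x + 3)^3

Step 2 — compute geometric multiplicities via the rank-nullity identity g(λ) = n − rank(A − λI):
  rank(A − (-3)·I) = 2, so dim ker(A − (-3)·I) = n − 2 = 2
  rank(A − (2)·I) = 3, so dim ker(A − (2)·I) = n − 3 = 1

Summary:
  λ = -3: algebraic multiplicity = 3, geometric multiplicity = 2
  λ = 2: algebraic multiplicity = 1, geometric multiplicity = 1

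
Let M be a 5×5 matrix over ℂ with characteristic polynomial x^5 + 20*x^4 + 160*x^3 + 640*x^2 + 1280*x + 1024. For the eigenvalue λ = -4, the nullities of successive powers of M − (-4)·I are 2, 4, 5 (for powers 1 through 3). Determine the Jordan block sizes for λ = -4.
Block sizes for λ = -4: [3, 2]

From the dimensions of kernels of powers, the number of Jordan blocks of size at least j is d_j − d_{j−1} where d_j = dim ker(N^j) (with d_0 = 0). Computing the differences gives [2, 2, 1].
The number of blocks of size exactly k is (#blocks of size ≥ k) − (#blocks of size ≥ k + 1), so the partition is: 1 block(s) of size 2, 1 block(s) of size 3.
In nonincreasing order the block sizes are [3, 2].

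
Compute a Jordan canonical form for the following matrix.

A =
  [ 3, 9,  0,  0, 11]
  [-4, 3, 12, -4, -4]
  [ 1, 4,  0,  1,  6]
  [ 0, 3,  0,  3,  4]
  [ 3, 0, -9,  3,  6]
J_3(3) ⊕ J_2(3)

The characteristic polynomial is
  det(x·I − A) = x^5 - 15*x^4 + 90*x^3 - 270*x^2 + 405*x - 243 = (x - 3)^5

Eigenvalues and multiplicities (the geometric multiplicity of λ is n − rank(A − λI), which equals the number of Jordan blocks for λ):
  λ = 3: algebraic multiplicity = 5, geometric multiplicity = 2

Determining the block sizes for each eigenvalue:
  λ = 3: with am = 5 and gm = 2, the partition is not yet determined (e.g. several partitions of 5 into 2 parts exist). Let N = A − (3)·I. Computing rank(N^1) = 3, rank(N^2) = 1, rank(N^3) = 0; the number of blocks of size ≥ j is rank(N^{j−1}) − rank(N^j), giving [2, 2, 1]. So we have 1 block(s) of size 3, 1 block(s) of size 2 → block sizes [3, 2]

Assembling the blocks gives a Jordan form
J =
  [3, 1, 0, 0, 0]
  [0, 3, 1, 0, 0]
  [0, 0, 3, 0, 0]
  [0, 0, 0, 3, 1]
  [0, 0, 0, 0, 3]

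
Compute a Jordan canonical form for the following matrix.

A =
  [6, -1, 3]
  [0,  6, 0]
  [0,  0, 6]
J_2(6) ⊕ J_1(6)

The characteristic polynomial is
  det(x·I − A) = x^3 - 18*x^2 + 108*x - 216 = (x - 6)^3

Eigenvalues and multiplicities (the geometric multiplicity of λ is n − rank(A − λI), which equals the number of Jordan blocks for λ):
  λ = 6: algebraic multiplicity = 3, geometric multiplicity = 2

Determining the block sizes for each eigenvalue:
  λ = 6: 2 blocks summing to 3 forces exactly one block of size 2 and the rest size 1 → block sizes [2, 1]

Assembling the blocks gives a Jordan form
J =
  [6, 1, 0]
  [0, 6, 0]
  [0, 0, 6]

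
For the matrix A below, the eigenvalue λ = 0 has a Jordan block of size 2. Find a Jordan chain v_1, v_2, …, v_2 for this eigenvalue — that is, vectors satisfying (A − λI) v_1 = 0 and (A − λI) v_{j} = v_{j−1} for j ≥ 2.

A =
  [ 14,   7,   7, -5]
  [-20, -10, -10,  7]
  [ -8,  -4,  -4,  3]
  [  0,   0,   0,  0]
A Jordan chain for λ = 0 of length 2:
v_1 = (14, -20, -8, 0)ᵀ
v_2 = (1, 0, 0, 0)ᵀ

Let N = A − (0)·I. We want v_2 with N^2 v_2 = 0 but N^1 v_2 ≠ 0; then v_{j-1} := N · v_j for j = 2, …, 2.

Pick v_2 = (1, 0, 0, 0)ᵀ.
Then v_1 = N · v_2 = (14, -20, -8, 0)ᵀ.

Sanity check: (A − (0)·I) v_1 = (0, 0, 0, 0)ᵀ = 0. ✓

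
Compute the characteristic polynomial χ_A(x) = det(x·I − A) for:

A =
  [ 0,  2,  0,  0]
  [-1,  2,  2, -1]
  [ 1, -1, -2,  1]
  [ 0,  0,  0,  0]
x^4

Expanding det(x·I − A) (e.g. by cofactor expansion or by noting that A is similar to its Jordan form J, which has the same characteristic polynomial as A) gives
  χ_A(x) = x^4
which factors as x^4. The eigenvalues (with algebraic multiplicities) are λ = 0 with multiplicity 4.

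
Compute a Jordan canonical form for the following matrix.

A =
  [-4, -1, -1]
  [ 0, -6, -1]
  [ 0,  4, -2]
J_3(-4)

The characteristic polynomial is
  det(x·I − A) = x^3 + 12*x^2 + 48*x + 64 = (x + 4)^3

Eigenvalues and multiplicities (the geometric multiplicity of λ is n − rank(A − λI), which equals the number of Jordan blocks for λ):
  λ = -4: algebraic multiplicity = 3, geometric multiplicity = 1

Determining the block sizes for each eigenvalue:
  λ = -4: one block (gm = 1), so the single block has size am = 3 → block sizes [3]

Assembling the blocks gives a Jordan form
J =
  [-4,  1,  0]
  [ 0, -4,  1]
  [ 0,  0, -4]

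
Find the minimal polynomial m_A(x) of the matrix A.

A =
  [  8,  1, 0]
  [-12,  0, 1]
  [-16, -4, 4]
x^3 - 12*x^2 + 48*x - 64

The characteristic polynomial is χ_A(x) = (x - 4)^3, so the eigenvalues are known. The minimal polynomial is
  m_A(x) = Π_λ (x − λ)^{k_λ}
where k_λ is the size of the *largest* Jordan block for λ (equivalently, the smallest k with (A − λI)^k v = 0 for every generalised eigenvector v of λ).

  λ = 4: largest Jordan block has size 3, contributing (x − 4)^3

So m_A(x) = (x - 4)^3 = x^3 - 12*x^2 + 48*x - 64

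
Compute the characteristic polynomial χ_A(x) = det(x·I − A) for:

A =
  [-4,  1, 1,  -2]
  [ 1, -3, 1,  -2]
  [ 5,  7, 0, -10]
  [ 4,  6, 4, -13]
x^4 + 20*x^3 + 150*x^2 + 500*x + 625

Expanding det(x·I − A) (e.g. by cofactor expansion or by noting that A is similar to its Jordan form J, which has the same characteristic polynomial as A) gives
  χ_A(x) = x^4 + 20*x^3 + 150*x^2 + 500*x + 625
which factors as (x + 5)^4. The eigenvalues (with algebraic multiplicities) are λ = -5 with multiplicity 4.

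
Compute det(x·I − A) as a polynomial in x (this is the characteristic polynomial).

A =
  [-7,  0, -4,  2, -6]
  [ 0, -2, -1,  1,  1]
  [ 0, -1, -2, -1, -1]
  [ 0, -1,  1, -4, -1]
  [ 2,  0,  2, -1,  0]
x^5 + 15*x^4 + 90*x^3 + 270*x^2 + 405*x + 243

Expanding det(x·I − A) (e.g. by cofactor expansion or by noting that A is similar to its Jordan form J, which has the same characteristic polynomial as A) gives
  χ_A(x) = x^5 + 15*x^4 + 90*x^3 + 270*x^2 + 405*x + 243
which factors as (x + 3)^5. The eigenvalues (with algebraic multiplicities) are λ = -3 with multiplicity 5.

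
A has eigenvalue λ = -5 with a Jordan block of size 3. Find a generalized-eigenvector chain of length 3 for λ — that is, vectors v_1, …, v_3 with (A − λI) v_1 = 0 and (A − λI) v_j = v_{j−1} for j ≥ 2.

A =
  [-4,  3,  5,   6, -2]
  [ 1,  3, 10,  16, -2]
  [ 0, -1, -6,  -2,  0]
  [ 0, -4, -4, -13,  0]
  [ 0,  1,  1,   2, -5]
A Jordan chain for λ = -5 of length 3:
v_1 = (4, 9, -1, -4, 1)ᵀ
v_2 = (1, 1, 0, 0, 0)ᵀ
v_3 = (1, 0, 0, 0, 0)ᵀ

Let N = A − (-5)·I. We want v_3 with N^3 v_3 = 0 but N^2 v_3 ≠ 0; then v_{j-1} := N · v_j for j = 3, …, 2.

Pick v_3 = (1, 0, 0, 0, 0)ᵀ.
Then v_2 = N · v_3 = (1, 1, 0, 0, 0)ᵀ.
Then v_1 = N · v_2 = (4, 9, -1, -4, 1)ᵀ.

Sanity check: (A − (-5)·I) v_1 = (0, 0, 0, 0, 0)ᵀ = 0. ✓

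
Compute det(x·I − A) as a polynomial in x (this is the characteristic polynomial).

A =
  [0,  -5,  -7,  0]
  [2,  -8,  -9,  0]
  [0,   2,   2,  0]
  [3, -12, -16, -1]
x^4 + 7*x^3 + 18*x^2 + 20*x + 8

Expanding det(x·I − A) (e.g. by cofactor expansion or by noting that A is similar to its Jordan form J, which has the same characteristic polynomial as A) gives
  χ_A(x) = x^4 + 7*x^3 + 18*x^2 + 20*x + 8
which factors as (x + 1)*(x + 2)^3. The eigenvalues (with algebraic multiplicities) are λ = -2 with multiplicity 3, λ = -1 with multiplicity 1.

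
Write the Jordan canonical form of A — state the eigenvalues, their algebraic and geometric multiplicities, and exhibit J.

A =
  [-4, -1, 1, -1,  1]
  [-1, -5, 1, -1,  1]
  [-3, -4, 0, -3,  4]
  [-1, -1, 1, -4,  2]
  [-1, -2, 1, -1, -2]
J_3(-3) ⊕ J_2(-3)

The characteristic polynomial is
  det(x·I − A) = x^5 + 15*x^4 + 90*x^3 + 270*x^2 + 405*x + 243 = (x + 3)^5

Eigenvalues and multiplicities (the geometric multiplicity of λ is n − rank(A − λI), which equals the number of Jordan blocks for λ):
  λ = -3: algebraic multiplicity = 5, geometric multiplicity = 2

Determining the block sizes for each eigenvalue:
  λ = -3: with am = 5 and gm = 2, the partition is not yet determined (e.g. several partitions of 5 into 2 parts exist). Let N = A − (-3)·I. Computing rank(N^1) = 3, rank(N^2) = 1, rank(N^3) = 0; the number of blocks of size ≥ j is rank(N^{j−1}) − rank(N^j), giving [2, 2, 1]. So we have 1 block(s) of size 3, 1 block(s) of size 2 → block sizes [3, 2]

Assembling the blocks gives a Jordan form
J =
  [-3,  1,  0,  0,  0]
  [ 0, -3,  1,  0,  0]
  [ 0,  0, -3,  0,  0]
  [ 0,  0,  0, -3,  1]
  [ 0,  0,  0,  0, -3]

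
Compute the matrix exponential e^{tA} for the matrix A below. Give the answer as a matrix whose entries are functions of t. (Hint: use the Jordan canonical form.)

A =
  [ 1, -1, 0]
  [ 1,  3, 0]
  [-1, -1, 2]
e^{tA} =
  [-t*exp(2*t) + exp(2*t), -t*exp(2*t), 0]
  [t*exp(2*t), t*exp(2*t) + exp(2*t), 0]
  [-t*exp(2*t), -t*exp(2*t), exp(2*t)]

Strategy: write A = P · J · P⁻¹ where J is a Jordan canonical form, so e^{tA} = P · e^{tJ} · P⁻¹, and e^{tJ} can be computed block-by-block.

A has Jordan form
J =
  [2, 1, 0]
  [0, 2, 0]
  [0, 0, 2]
(up to reordering of blocks).

Per-block formulas:
  For a 2×2 Jordan block J_2(2): exp(t · J_2(2)) = e^(2t)·(I + t·N), where N is the 2×2 nilpotent shift.
  For a 1×1 block at λ = 2: exp(t · [2]) = [e^(2t)].

After assembling e^{tJ} and conjugating by P, we get:

e^{tA} =
  [-t*exp(2*t) + exp(2*t), -t*exp(2*t), 0]
  [t*exp(2*t), t*exp(2*t) + exp(2*t), 0]
  [-t*exp(2*t), -t*exp(2*t), exp(2*t)]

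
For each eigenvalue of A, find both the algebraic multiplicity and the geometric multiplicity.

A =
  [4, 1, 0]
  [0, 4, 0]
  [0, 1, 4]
λ = 4: alg = 3, geom = 2

Step 1 — factor the characteristic polynomial to read off the algebraic multiplicities:
  χ_A(x) = (x - 4)^3

Step 2 — compute geometric multiplicities via the rank-nullity identity g(λ) = n − rank(A − λI):
  rank(A − (4)·I) = 1, so dim ker(A − (4)·I) = n − 1 = 2

Summary:
  λ = 4: algebraic multiplicity = 3, geometric multiplicity = 2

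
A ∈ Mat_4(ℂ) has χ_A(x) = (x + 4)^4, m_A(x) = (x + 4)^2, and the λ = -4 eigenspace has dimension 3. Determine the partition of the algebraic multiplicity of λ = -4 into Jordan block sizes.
Block sizes for λ = -4: [2, 1, 1]

Step 1 — from the characteristic polynomial, algebraic multiplicity of λ = -4 is 4. From dim ker(A − (-4)·I) = 3, there are exactly 3 Jordan blocks for λ = -4.
Step 2 — from the minimal polynomial, the factor (x + 4)^2 tells us the largest block for λ = -4 has size 2.
Step 3 — with total size 4, 3 blocks, and largest block 2, the block sizes (in nonincreasing order) are [2, 1, 1].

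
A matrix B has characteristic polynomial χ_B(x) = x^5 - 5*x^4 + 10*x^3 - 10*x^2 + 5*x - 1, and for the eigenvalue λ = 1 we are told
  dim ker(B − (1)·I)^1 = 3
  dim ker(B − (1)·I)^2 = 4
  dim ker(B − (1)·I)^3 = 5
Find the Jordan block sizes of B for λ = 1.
Block sizes for λ = 1: [3, 1, 1]

From the dimensions of kernels of powers, the number of Jordan blocks of size at least j is d_j − d_{j−1} where d_j = dim ker(N^j) (with d_0 = 0). Computing the differences gives [3, 1, 1].
The number of blocks of size exactly k is (#blocks of size ≥ k) − (#blocks of size ≥ k + 1), so the partition is: 2 block(s) of size 1, 1 block(s) of size 3.
In nonincreasing order the block sizes are [3, 1, 1].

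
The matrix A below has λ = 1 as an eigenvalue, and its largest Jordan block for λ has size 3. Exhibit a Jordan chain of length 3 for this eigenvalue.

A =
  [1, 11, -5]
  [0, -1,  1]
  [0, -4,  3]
A Jordan chain for λ = 1 of length 3:
v_1 = (-2, 0, 0)ᵀ
v_2 = (11, -2, -4)ᵀ
v_3 = (0, 1, 0)ᵀ

Let N = A − (1)·I. We want v_3 with N^3 v_3 = 0 but N^2 v_3 ≠ 0; then v_{j-1} := N · v_j for j = 3, …, 2.

Pick v_3 = (0, 1, 0)ᵀ.
Then v_2 = N · v_3 = (11, -2, -4)ᵀ.
Then v_1 = N · v_2 = (-2, 0, 0)ᵀ.

Sanity check: (A − (1)·I) v_1 = (0, 0, 0)ᵀ = 0. ✓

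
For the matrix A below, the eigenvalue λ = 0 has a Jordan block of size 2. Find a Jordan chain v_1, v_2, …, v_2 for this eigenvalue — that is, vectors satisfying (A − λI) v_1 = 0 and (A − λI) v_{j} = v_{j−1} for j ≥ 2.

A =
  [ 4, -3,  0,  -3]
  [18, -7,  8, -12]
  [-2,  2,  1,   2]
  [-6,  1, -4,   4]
A Jordan chain for λ = 0 of length 2:
v_1 = (-6, -4, 4, -4)ᵀ
v_2 = (3, 6, -2, 0)ᵀ

Let N = A − (0)·I. We want v_2 with N^2 v_2 = 0 but N^1 v_2 ≠ 0; then v_{j-1} := N · v_j for j = 2, …, 2.

Pick v_2 = (3, 6, -2, 0)ᵀ.
Then v_1 = N · v_2 = (-6, -4, 4, -4)ᵀ.

Sanity check: (A − (0)·I) v_1 = (0, 0, 0, 0)ᵀ = 0. ✓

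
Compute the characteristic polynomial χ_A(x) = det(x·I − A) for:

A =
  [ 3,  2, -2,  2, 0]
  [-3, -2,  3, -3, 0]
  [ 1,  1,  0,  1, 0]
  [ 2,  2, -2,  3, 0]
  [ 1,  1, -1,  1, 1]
x^5 - 5*x^4 + 10*x^3 - 10*x^2 + 5*x - 1

Expanding det(x·I − A) (e.g. by cofactor expansion or by noting that A is similar to its Jordan form J, which has the same characteristic polynomial as A) gives
  χ_A(x) = x^5 - 5*x^4 + 10*x^3 - 10*x^2 + 5*x - 1
which factors as (x - 1)^5. The eigenvalues (with algebraic multiplicities) are λ = 1 with multiplicity 5.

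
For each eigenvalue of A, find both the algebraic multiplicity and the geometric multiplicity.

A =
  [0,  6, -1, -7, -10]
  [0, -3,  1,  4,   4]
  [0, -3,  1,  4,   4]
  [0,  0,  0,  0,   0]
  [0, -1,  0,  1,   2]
λ = 0: alg = 5, geom = 3

Step 1 — factor the characteristic polynomial to read off the algebraic multiplicities:
  χ_A(x) = x^5

Step 2 — compute geometric multiplicities via the rank-nullity identity g(λ) = n − rank(A − λI):
  rank(A − (0)·I) = 2, so dim ker(A − (0)·I) = n − 2 = 3

Summary:
  λ = 0: algebraic multiplicity = 5, geometric multiplicity = 3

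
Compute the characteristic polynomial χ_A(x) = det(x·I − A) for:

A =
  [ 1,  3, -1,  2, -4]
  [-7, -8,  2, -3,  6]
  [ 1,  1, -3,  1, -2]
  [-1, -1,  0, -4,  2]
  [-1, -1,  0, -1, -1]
x^5 + 15*x^4 + 90*x^3 + 270*x^2 + 405*x + 243

Expanding det(x·I − A) (e.g. by cofactor expansion or by noting that A is similar to its Jordan form J, which has the same characteristic polynomial as A) gives
  χ_A(x) = x^5 + 15*x^4 + 90*x^3 + 270*x^2 + 405*x + 243
which factors as (x + 3)^5. The eigenvalues (with algebraic multiplicities) are λ = -3 with multiplicity 5.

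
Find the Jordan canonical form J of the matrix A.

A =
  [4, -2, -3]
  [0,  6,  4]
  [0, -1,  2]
J_3(4)

The characteristic polynomial is
  det(x·I − A) = x^3 - 12*x^2 + 48*x - 64 = (x - 4)^3

Eigenvalues and multiplicities (the geometric multiplicity of λ is n − rank(A − λI), which equals the number of Jordan blocks for λ):
  λ = 4: algebraic multiplicity = 3, geometric multiplicity = 1

Determining the block sizes for each eigenvalue:
  λ = 4: one block (gm = 1), so the single block has size am = 3 → block sizes [3]

Assembling the blocks gives a Jordan form
J =
  [4, 1, 0]
  [0, 4, 1]
  [0, 0, 4]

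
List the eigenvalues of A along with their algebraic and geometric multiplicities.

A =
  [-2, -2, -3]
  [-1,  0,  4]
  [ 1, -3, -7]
λ = -3: alg = 3, geom = 1

Step 1 — factor the characteristic polynomial to read off the algebraic multiplicities:
  χ_A(x) = (x + 3)^3

Step 2 — compute geometric multiplicities via the rank-nullity identity g(λ) = n − rank(A − λI):
  rank(A − (-3)·I) = 2, so dim ker(A − (-3)·I) = n − 2 = 1

Summary:
  λ = -3: algebraic multiplicity = 3, geometric multiplicity = 1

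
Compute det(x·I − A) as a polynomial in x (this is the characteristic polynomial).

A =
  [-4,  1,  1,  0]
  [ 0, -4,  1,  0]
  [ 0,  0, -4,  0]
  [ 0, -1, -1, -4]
x^4 + 16*x^3 + 96*x^2 + 256*x + 256

Expanding det(x·I − A) (e.g. by cofactor expansion or by noting that A is similar to its Jordan form J, which has the same characteristic polynomial as A) gives
  χ_A(x) = x^4 + 16*x^3 + 96*x^2 + 256*x + 256
which factors as (x + 4)^4. The eigenvalues (with algebraic multiplicities) are λ = -4 with multiplicity 4.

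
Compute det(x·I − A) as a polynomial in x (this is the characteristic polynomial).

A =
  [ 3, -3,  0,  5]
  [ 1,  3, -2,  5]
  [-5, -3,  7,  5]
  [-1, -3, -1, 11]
x^4 - 24*x^3 + 216*x^2 - 864*x + 1296

Expanding det(x·I − A) (e.g. by cofactor expansion or by noting that A is similar to its Jordan form J, which has the same characteristic polynomial as A) gives
  χ_A(x) = x^4 - 24*x^3 + 216*x^2 - 864*x + 1296
which factors as (x - 6)^4. The eigenvalues (with algebraic multiplicities) are λ = 6 with multiplicity 4.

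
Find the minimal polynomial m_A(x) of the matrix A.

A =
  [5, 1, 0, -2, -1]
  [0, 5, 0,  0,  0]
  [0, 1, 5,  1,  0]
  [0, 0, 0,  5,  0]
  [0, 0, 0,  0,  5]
x^2 - 10*x + 25

The characteristic polynomial is χ_A(x) = (x - 5)^5, so the eigenvalues are known. The minimal polynomial is
  m_A(x) = Π_λ (x − λ)^{k_λ}
where k_λ is the size of the *largest* Jordan block for λ (equivalently, the smallest k with (A − λI)^k v = 0 for every generalised eigenvector v of λ).

  λ = 5: largest Jordan block has size 2, contributing (x − 5)^2

So m_A(x) = (x - 5)^2 = x^2 - 10*x + 25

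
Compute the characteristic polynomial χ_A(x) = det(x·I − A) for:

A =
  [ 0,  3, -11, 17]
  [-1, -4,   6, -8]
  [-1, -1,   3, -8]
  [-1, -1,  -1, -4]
x^4 + 5*x^3 - 9*x^2 - 81*x - 108

Expanding det(x·I − A) (e.g. by cofactor expansion or by noting that A is similar to its Jordan form J, which has the same characteristic polynomial as A) gives
  χ_A(x) = x^4 + 5*x^3 - 9*x^2 - 81*x - 108
which factors as (x - 4)*(x + 3)^3. The eigenvalues (with algebraic multiplicities) are λ = -3 with multiplicity 3, λ = 4 with multiplicity 1.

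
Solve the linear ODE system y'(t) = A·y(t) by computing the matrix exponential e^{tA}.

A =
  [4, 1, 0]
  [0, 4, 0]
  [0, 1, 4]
e^{tA} =
  [exp(4*t), t*exp(4*t), 0]
  [0, exp(4*t), 0]
  [0, t*exp(4*t), exp(4*t)]

Strategy: write A = P · J · P⁻¹ where J is a Jordan canonical form, so e^{tA} = P · e^{tJ} · P⁻¹, and e^{tJ} can be computed block-by-block.

A has Jordan form
J =
  [4, 1, 0]
  [0, 4, 0]
  [0, 0, 4]
(up to reordering of blocks).

Per-block formulas:
  For a 2×2 Jordan block J_2(4): exp(t · J_2(4)) = e^(4t)·(I + t·N), where N is the 2×2 nilpotent shift.
  For a 1×1 block at λ = 4: exp(t · [4]) = [e^(4t)].

After assembling e^{tJ} and conjugating by P, we get:

e^{tA} =
  [exp(4*t), t*exp(4*t), 0]
  [0, exp(4*t), 0]
  [0, t*exp(4*t), exp(4*t)]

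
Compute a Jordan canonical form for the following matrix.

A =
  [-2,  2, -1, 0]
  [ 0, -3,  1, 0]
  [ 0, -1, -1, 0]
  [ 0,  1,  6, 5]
J_3(-2) ⊕ J_1(5)

The characteristic polynomial is
  det(x·I − A) = x^4 + x^3 - 18*x^2 - 52*x - 40 = (x - 5)*(x + 2)^3

Eigenvalues and multiplicities (the geometric multiplicity of λ is n − rank(A − λI), which equals the number of Jordan blocks for λ):
  λ = -2: algebraic multiplicity = 3, geometric multiplicity = 1
  λ = 5: algebraic multiplicity = 1, geometric multiplicity = 1

Determining the block sizes for each eigenvalue:
  λ = -2: one block (gm = 1), so the single block has size am = 3 → block sizes [3]
  λ = 5: one block (gm = 1), so the single block has size am = 1 → block sizes [1]

Assembling the blocks gives a Jordan form
J =
  [-2,  1,  0, 0]
  [ 0, -2,  1, 0]
  [ 0,  0, -2, 0]
  [ 0,  0,  0, 5]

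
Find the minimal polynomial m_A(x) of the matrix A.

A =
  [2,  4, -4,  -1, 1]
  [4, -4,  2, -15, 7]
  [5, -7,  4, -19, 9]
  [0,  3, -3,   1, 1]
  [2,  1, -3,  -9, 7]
x^3 - 6*x^2 + 12*x - 8

The characteristic polynomial is χ_A(x) = (x - 2)^5, so the eigenvalues are known. The minimal polynomial is
  m_A(x) = Π_λ (x − λ)^{k_λ}
where k_λ is the size of the *largest* Jordan block for λ (equivalently, the smallest k with (A − λI)^k v = 0 for every generalised eigenvector v of λ).

  λ = 2: largest Jordan block has size 3, contributing (x − 2)^3

So m_A(x) = (x - 2)^3 = x^3 - 6*x^2 + 12*x - 8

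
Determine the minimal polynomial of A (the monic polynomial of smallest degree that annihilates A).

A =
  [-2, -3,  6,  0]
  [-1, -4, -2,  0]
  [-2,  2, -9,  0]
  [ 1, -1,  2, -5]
x^2 + 10*x + 25

The characteristic polynomial is χ_A(x) = (x + 5)^4, so the eigenvalues are known. The minimal polynomial is
  m_A(x) = Π_λ (x − λ)^{k_λ}
where k_λ is the size of the *largest* Jordan block for λ (equivalently, the smallest k with (A − λI)^k v = 0 for every generalised eigenvector v of λ).

  λ = -5: largest Jordan block has size 2, contributing (x + 5)^2

So m_A(x) = (x + 5)^2 = x^2 + 10*x + 25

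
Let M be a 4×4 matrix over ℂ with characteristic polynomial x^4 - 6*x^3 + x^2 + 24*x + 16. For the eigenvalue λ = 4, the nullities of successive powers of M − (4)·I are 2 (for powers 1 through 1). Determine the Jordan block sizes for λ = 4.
Block sizes for λ = 4: [1, 1]

From the dimensions of kernels of powers, the number of Jordan blocks of size at least j is d_j − d_{j−1} where d_j = dim ker(N^j) (with d_0 = 0). Computing the differences gives [2].
The number of blocks of size exactly k is (#blocks of size ≥ k) − (#blocks of size ≥ k + 1), so the partition is: 2 block(s) of size 1.
In nonincreasing order the block sizes are [1, 1].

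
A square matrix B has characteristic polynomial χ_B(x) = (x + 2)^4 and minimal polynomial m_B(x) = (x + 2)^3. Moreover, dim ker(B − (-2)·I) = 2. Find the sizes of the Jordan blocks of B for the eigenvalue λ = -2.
Block sizes for λ = -2: [3, 1]

Step 1 — from the characteristic polynomial, algebraic multiplicity of λ = -2 is 4. From dim ker(B − (-2)·I) = 2, there are exactly 2 Jordan blocks for λ = -2.
Step 2 — from the minimal polynomial, the factor (x + 2)^3 tells us the largest block for λ = -2 has size 3.
Step 3 — with total size 4, 2 blocks, and largest block 3, the block sizes (in nonincreasing order) are [3, 1].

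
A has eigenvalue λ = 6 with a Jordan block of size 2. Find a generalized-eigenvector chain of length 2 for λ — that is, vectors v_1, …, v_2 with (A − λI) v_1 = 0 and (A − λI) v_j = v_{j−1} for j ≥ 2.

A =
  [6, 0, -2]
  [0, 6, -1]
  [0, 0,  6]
A Jordan chain for λ = 6 of length 2:
v_1 = (-2, -1, 0)ᵀ
v_2 = (0, 0, 1)ᵀ

Let N = A − (6)·I. We want v_2 with N^2 v_2 = 0 but N^1 v_2 ≠ 0; then v_{j-1} := N · v_j for j = 2, …, 2.

Pick v_2 = (0, 0, 1)ᵀ.
Then v_1 = N · v_2 = (-2, -1, 0)ᵀ.

Sanity check: (A − (6)·I) v_1 = (0, 0, 0)ᵀ = 0. ✓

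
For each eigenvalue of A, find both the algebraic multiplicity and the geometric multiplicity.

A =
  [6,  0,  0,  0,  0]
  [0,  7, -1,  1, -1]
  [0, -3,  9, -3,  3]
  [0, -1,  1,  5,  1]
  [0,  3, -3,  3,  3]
λ = 6: alg = 5, geom = 4

Step 1 — factor the characteristic polynomial to read off the algebraic multiplicities:
  χ_A(x) = (x - 6)^5

Step 2 — compute geometric multiplicities via the rank-nullity identity g(λ) = n − rank(A − λI):
  rank(A − (6)·I) = 1, so dim ker(A − (6)·I) = n − 1 = 4

Summary:
  λ = 6: algebraic multiplicity = 5, geometric multiplicity = 4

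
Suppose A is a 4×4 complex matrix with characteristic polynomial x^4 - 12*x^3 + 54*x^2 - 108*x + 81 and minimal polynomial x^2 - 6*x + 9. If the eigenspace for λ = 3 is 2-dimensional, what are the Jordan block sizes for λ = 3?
Block sizes for λ = 3: [2, 2]

Step 1 — from the characteristic polynomial, algebraic multiplicity of λ = 3 is 4. From dim ker(A − (3)·I) = 2, there are exactly 2 Jordan blocks for λ = 3.
Step 2 — from the minimal polynomial, the factor (x − 3)^2 tells us the largest block for λ = 3 has size 2.
Step 3 — with total size 4, 2 blocks, and largest block 2, the block sizes (in nonincreasing order) are [2, 2].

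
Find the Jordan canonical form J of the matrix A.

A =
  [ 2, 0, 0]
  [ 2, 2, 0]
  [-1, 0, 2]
J_2(2) ⊕ J_1(2)

The characteristic polynomial is
  det(x·I − A) = x^3 - 6*x^2 + 12*x - 8 = (x - 2)^3

Eigenvalues and multiplicities (the geometric multiplicity of λ is n − rank(A − λI), which equals the number of Jordan blocks for λ):
  λ = 2: algebraic multiplicity = 3, geometric multiplicity = 2

Determining the block sizes for each eigenvalue:
  λ = 2: 2 blocks summing to 3 forces exactly one block of size 2 and the rest size 1 → block sizes [2, 1]

Assembling the blocks gives a Jordan form
J =
  [2, 1, 0]
  [0, 2, 0]
  [0, 0, 2]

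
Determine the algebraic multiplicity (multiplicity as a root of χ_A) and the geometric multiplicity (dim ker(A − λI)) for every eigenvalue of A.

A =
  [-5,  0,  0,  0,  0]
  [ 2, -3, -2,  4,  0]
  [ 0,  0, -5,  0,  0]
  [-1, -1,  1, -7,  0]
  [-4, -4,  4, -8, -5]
λ = -5: alg = 5, geom = 4

Step 1 — factor the characteristic polynomial to read off the algebraic multiplicities:
  χ_A(x) = (x + 5)^5

Step 2 — compute geometric multiplicities via the rank-nullity identity g(λ) = n − rank(A − λI):
  rank(A − (-5)·I) = 1, so dim ker(A − (-5)·I) = n − 1 = 4

Summary:
  λ = -5: algebraic multiplicity = 5, geometric multiplicity = 4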